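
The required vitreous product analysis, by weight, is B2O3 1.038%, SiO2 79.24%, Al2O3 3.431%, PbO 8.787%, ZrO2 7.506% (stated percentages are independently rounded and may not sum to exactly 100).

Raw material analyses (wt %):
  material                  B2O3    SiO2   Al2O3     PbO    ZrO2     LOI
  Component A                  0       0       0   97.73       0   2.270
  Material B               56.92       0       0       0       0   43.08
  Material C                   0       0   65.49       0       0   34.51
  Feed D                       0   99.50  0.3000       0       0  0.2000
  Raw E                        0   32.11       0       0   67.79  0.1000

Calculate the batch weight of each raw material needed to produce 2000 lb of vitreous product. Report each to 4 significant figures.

Batch per 2000 lb vitreous product:
  Component A: 179.8 lb
  Material B: 36.47 lb
  Material C: 97.81 lb
  Feed D: 1521 lb
  Raw E: 221.4 lb
Total batch = 2056 lb; LOI loss = 56.81 lb; yield = 97.24%

Each numeric step holds exact precision from start to finish; mid-chain values are displayed (rounded to 4 significant digits) at each printed step; exactly one rounding is applied to each reported result — the derived quantities (LOI, the totals, net glass mass, the five compositions, yield) are recomputed in full precision starting from the weights per 2000 lb of glass, precisely as stated by the problem or the answer.
Target masses of each oxide per 2000 lb vitreous product:
  B2O3: 1.038% × 2000 = 20.76 lb
  SiO2: 79.24% × 2000 = 1585 lb
  Al2O3: 3.431% × 2000 = 68.62 lb
  PbO: 8.787% × 2000 = 175.7 lb
  ZrO2: 7.506% × 2000 = 150.1 lb
Oxide-by-oxide audit from the weights as reported, per the basis as stated (sum by sum, the targets are met exact up to rounding of places):
  B2O3: 36.47·0.5692 = 20.76 lb (target 20.76 lb)
  SiO2: 1521·0.9950 + 221.4·0.3211 = 1584 lb (target 1585 lb)
  Al2O3: 97.81·0.6549 + 1521·0.003000 = 68.62 lb (target 68.62 lb)
  PbO: 179.8·0.9773 = 175.7 lb (target 175.7 lb)
  ZrO2: 221.4·0.6779 = 150.1 lb (target 150.1 lb)
Glass mass check: total batch − LOI = 2000 lb (the targets, summed, come to 2000 lb; against the stated basis, 2000 lb — rounding explains the deltas).
Whole-batch sum: Σ batch = 2056 lb; LOI loss = Σ batch·LOI = 56.81 lb; glass ÷ batch gives a yield of 97.24%.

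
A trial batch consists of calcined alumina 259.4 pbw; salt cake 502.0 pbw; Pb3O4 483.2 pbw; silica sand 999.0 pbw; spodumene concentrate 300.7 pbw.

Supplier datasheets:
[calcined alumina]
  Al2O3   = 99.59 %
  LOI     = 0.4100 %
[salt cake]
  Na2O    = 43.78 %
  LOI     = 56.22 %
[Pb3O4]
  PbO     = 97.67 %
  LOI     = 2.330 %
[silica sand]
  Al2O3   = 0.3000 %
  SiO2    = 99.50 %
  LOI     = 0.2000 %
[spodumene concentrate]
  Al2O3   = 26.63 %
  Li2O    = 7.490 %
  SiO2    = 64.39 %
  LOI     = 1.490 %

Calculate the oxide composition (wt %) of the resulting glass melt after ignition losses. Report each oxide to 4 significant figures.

Glass mass = 2243 pbw (batch 2544 − LOI 301.0).
Composition: Al2O3 15.22%, PbO 21.04%, Na2O 9.797%, Li2O 1.004%, SiO2 52.94%

Exact precision is maintained in every operation — mid-chain values appear rounded off to 4 significant digits in the working — a single rounding completes each reported number. Derived quantities, including the five compositions, glass mass, yield, LOI, the totals, are carried from the batch weights on 2243 pbw of glass at exact precision, exactly as shown in the question or the answer.
Per-oxide mass from batch:
  Al2O3: 259.4·0.9959 + 999.0·0.003000 + 300.7·0.2663 = 341.4 pbw
  PbO: 483.2·0.9767 = 471.9 pbw
  Na2O: 502.0·0.4378 = 219.8 pbw
  Li2O: 300.7·0.07490 = 22.52 pbw
  SiO2: 999.0·0.9950 + 300.7·0.6439 = 1188 pbw
LOI: 259.4·0.004100 + 502.0·0.5622 + 483.2·0.02330 + 999.0·0.002000 + 300.7·0.01490 = 301.0 pbw
The glass mass, total less LOI, = 2544 − 301.0 = 2243 pbw (equal to the oxide-mass sum)
each wt % is 100 × oxide ÷ glass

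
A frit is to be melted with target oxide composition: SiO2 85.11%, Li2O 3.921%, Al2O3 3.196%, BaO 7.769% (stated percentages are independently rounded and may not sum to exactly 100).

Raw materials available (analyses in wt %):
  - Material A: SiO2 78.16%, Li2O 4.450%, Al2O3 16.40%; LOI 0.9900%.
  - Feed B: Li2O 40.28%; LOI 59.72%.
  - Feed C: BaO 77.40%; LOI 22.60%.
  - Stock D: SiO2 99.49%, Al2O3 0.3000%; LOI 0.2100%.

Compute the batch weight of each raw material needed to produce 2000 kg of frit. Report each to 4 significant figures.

Batch per 2000 kg frit:
  Material A: 363.7 kg
  Feed B: 154.5 kg
  Feed C: 200.7 kg
  Stock D: 1425 kg
Total batch = 2144 kg; LOI loss = 144.2 kg; yield = 93.27%

Exact precision is held throughout — mid-chain values are displayed rounded to four significant figures in the printout. Each reported result is rounded only once — derived quantities are rebuilt from the batch weights per 2000 kg of glass in full precision (the four compositions, ignition loss, totals, glass mass, yield), as written in either problem or answer.
Target oxide masses per 2000 kg frit:
  SiO2: 85.11% × 2000 = 1702 kg
  Li2O: 3.921% × 2000 = 78.42 kg
  Al2O3: 3.196% × 2000 = 63.92 kg
  BaO: 7.769% × 2000 = 155.4 kg
Sums-versus-targets review applying the batch weights above, relative to the basis at hand (sums match the target masses modulo rounding of the values):
  SiO2: 363.7·0.7816 + 1425·0.9949 = 1702 kg (target 1702 kg)
  Li2O: 363.7·0.04450 + 154.5·0.4028 = 78.42 kg (target 78.42 kg)
  Al2O3: 363.7·0.1640 + 1425·0.003000 = 63.92 kg (target 63.92 kg)
  BaO: 200.7·0.7740 = 155.3 kg (target 155.4 kg)
The glass-mass cross-check: total batch − LOI = 2000 kg (per-oxide target masses sum to 2000 kg; versus the stated basis of 2000 kg — gaps are rounding artifacts).
Batch grand total — Σ batch = 2144 kg; loss to ignition Σ batch·LOI = 144.2 kg; as yield: glass ÷ batch → 93.27%.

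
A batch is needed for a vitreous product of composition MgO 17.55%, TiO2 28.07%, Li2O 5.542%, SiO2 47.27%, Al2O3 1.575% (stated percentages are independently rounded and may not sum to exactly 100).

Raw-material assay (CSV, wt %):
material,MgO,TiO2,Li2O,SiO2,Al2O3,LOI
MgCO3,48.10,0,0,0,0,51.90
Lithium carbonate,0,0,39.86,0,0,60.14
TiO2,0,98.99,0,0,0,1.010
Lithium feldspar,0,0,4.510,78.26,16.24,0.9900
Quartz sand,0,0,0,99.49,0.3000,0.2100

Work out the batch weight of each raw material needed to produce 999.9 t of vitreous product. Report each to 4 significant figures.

Batch per 999.9 t vitreous product:
  MgCO3: 364.8 t
  Lithium carbonate: 128.9 t
  TiO2: 283.5 t
  Lithium feldspar: 89.50 t
  Quartz sand: 404.7 t
Total batch = 1271 t; LOI loss = 271.5 t; yield = 78.65%

The intermediate values are printed, rounded to four significant digits, when written out; each numeric step holds full precision through every step. Every reported result takes a single rounding; all derived quantities, which include the totals, ignition loss, yield, five oxide percentages, glass mass, are computed at full precision, exactly as printed in the question or the answer, using the weight values on 999.9 t of glass.
Oxide-by-oxide targets in 999.9 t vitreous product:
  MgO: 17.55% × 999.9 = 175.5 t
  TiO2: 28.07% × 999.9 = 280.7 t
  Li2O: 5.542% × 999.9 = 55.41 t
  SiO2: 47.27% × 999.9 = 472.7 t
  Al2O3: 1.575% × 999.9 = 15.75 t
A balance pass over the oxides, from the weights as reported, under the basis named above (each sum matches its target mass once rounding is allowed for):
  MgO: 364.8·0.4810 = 175.5 t (target 175.5 t)
  TiO2: 283.5·0.9899 = 280.6 t (target 280.7 t)
  Li2O: 128.9·0.3986 + 89.50·0.04510 = 55.42 t (target 55.41 t)
  SiO2: 89.50·0.7826 + 404.7·0.9949 = 472.7 t (target 472.7 t)
  Al2O3: 89.50·0.1624 + 404.7·0.003000 = 15.75 t (target 15.75 t)
Glass-mass closure: whole batch net of LOI = 999.9 t (summing oxide targets gives 1000 t; against the stated basis, 999.9 t — any gap is answer rounding).
Adding the batch up: Σ batch = 1271 t; ignition loss, Σ(batch × LOI) = 271.5 t; glass ÷ batch gives a yield of 78.65%.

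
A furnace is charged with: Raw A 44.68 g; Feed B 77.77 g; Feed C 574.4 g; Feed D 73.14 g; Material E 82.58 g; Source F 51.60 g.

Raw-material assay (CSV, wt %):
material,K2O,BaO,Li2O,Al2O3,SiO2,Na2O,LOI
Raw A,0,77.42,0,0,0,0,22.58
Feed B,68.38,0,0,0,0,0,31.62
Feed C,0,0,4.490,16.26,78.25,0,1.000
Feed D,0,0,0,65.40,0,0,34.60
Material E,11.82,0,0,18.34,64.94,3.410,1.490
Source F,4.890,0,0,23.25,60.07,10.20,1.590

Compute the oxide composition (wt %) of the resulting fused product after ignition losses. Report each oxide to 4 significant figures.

Glass mass = 836.4 g (batch 904.2 − LOI 67.78).
Composition: K2O 7.827%, BaO 4.136%, Li2O 3.084%, Al2O3 20.13%, SiO2 63.86%, Na2O 0.9660%

Values along the way appear, with 4-significant-digit rounding, within the worked lines; all arithmetic maintains full float precision end to end — every reported figure takes exactly one rounding. Derived quantities, which include ignition loss, glass mass, six oxide percentages, totals, the yield, are re-derived in exact precision, exactly as printed in problem or answer, from the batch weights for 836.4 g of glass.
Oxide-by-oxide delivered mass:
  K2O: 77.77·0.6838 + 82.58·0.1182 + 51.60·0.04890 = 65.46 g
  BaO: 44.68·0.7742 = 34.59 g
  Li2O: 574.4·0.04490 = 25.79 g
  Al2O3: 574.4·0.1626 + 73.14·0.6540 + 82.58·0.1834 + 51.60·0.2325 = 168.4 g
  SiO2: 574.4·0.7825 + 82.58·0.6494 + 51.60·0.6007 = 534.1 g
  Na2O: 82.58·0.03410 + 51.60·0.1020 = 8.079 g
LOI: 44.68·0.2258 + 77.77·0.3162 + 574.4·0.01000 + 73.14·0.3460 + 82.58·0.01490 + 51.60·0.01590 = 67.78 g
Glass = total batch minus LOI = 904.2 − 67.78 = 836.4 g (equal to the oxide-mass sum)
oxide / glass × 100 gives the wt %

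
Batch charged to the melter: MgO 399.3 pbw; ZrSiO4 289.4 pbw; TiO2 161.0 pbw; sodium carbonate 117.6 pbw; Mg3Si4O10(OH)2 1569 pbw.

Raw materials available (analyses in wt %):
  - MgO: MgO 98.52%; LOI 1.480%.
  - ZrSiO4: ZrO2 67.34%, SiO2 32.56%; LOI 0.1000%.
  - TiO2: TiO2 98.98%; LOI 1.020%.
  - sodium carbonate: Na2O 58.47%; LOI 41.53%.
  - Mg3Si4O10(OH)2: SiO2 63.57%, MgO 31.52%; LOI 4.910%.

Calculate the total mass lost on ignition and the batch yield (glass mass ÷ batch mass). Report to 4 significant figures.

Mid-chain values are displayed rounded off to 4 significant figures within the worked lines — each numeric step carries exact precision in every operation. Each reported value undergoes a single rounding; derived quantities (ignition loss, yield, totals, the five compositions, net glass mass) are recomputed from the weighed amounts for 2403 pbw of glass at full precision, as they appear in either problem or answer.
LOI of each material in turn:
  MgO: 399.3 × 0.01480 = 5.910 pbw
  ZrSiO4: 289.4 × 0.001000 = 0.2894 pbw
  TiO2: 161.0 × 0.01020 = 1.642 pbw
  sodium carbonate: 117.6 × 0.4153 = 48.84 pbw
  Mg3Si4O10(OH)2: 1569 × 0.04910 = 77.04 pbw
Total LOI = 133.7 pbw
Glass = batch − LOI = 2536 − 133.7 = 2403 pbw

LOI loss = 133.7 pbw; glass = 2403 pbw; yield = 94.73%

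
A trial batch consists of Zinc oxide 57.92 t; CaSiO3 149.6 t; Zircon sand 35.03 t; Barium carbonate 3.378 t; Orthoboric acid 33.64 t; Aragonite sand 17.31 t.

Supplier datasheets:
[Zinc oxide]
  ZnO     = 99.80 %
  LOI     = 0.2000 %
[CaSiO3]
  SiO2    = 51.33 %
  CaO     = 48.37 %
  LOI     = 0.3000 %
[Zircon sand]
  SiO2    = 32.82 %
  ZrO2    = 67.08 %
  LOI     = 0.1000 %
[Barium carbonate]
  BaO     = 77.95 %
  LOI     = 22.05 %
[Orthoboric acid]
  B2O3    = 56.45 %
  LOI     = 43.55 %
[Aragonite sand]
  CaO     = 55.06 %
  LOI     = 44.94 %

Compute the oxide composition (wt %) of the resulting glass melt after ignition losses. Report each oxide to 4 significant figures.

The working math holds exact precision all the way through. Working values appear (rounded to four significant digits) on the page — every reported figure carries a single rounding. Derived quantities, which include ignition loss, six oxide percentages, glass mass, totals, the yield, are rebuilt in exact precision, exactly as printed in the problem or the answer, starting from the weights on 273.1 t of glass.
What the batch supplies per oxide:
  SiO2: 149.6·0.5133 + 35.03·0.3282 = 88.29 t
  ZnO: 57.92·0.9980 = 57.80 t
  B2O3: 33.64·0.5645 = 18.99 t
  ZrO2: 35.03·0.6708 = 23.50 t
  CaO: 149.6·0.4837 + 17.31·0.5506 = 81.89 t
  BaO: 3.378·0.7795 = 2.633 t
LOI: 57.92·0.002000 + 149.6·0.003000 + 35.03·0.001000 + 3.378·0.2205 + 33.64·0.4355 + 17.31·0.4494 = 23.77 t
Glass = total batch minus LOI = 296.9 − 23.77 = 273.1 t (matching Σ of the oxides)
oxide / glass × 100 gives the wt %

Glass mass = 273.1 t (batch 296.9 − LOI 23.77).
Composition: SiO2 32.33%, ZnO 21.17%, B2O3 6.953%, ZrO2 8.604%, CaO 29.99%, BaO 0.9642%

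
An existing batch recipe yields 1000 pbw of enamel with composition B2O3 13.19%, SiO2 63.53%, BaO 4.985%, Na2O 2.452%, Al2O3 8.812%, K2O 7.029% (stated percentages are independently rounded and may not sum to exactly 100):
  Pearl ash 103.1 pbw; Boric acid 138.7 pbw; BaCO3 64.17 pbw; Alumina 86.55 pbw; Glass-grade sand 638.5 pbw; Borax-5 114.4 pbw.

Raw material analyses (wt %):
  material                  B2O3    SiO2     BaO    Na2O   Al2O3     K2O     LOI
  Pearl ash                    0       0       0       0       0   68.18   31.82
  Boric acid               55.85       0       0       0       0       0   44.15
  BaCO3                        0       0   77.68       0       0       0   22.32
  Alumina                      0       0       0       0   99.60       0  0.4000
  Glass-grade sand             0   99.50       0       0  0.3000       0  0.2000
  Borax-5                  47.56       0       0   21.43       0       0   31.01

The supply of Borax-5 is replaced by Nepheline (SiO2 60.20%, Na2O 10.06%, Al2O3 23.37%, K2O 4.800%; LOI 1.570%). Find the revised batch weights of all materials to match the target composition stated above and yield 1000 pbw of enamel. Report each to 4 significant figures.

Intermediates are printed rounded to four significant digits within the worked lines. The working math runs at exact precision from start to finish; exactly one rounding goes into every reported number — derived quantities are computed at exact precision (ignition loss, totals, yield, glass mass, the six compositions) starting from the weights for 1000 pbw of glass exactly as printed in either problem or answer.
Target masses of each oxide per 1000 pbw enamel:
  B2O3: 13.19% × 1000 = 131.9 pbw
  SiO2: 63.53% × 1000 = 635.3 pbw
  BaO: 4.985% × 1000 = 49.85 pbw
  Na2O: 2.452% × 1000 = 24.52 pbw
  Al2O3: 8.812% × 1000 = 88.12 pbw
  K2O: 7.029% × 1000 = 70.29 pbw
Per-oxide balance check with the batch weights as given, against the basis in use (sum by sum, the targets are met within answer rounding):
  B2O3: 236.2·0.5585 = 131.9 pbw (target 131.9 pbw)
  SiO2: 491.0·0.9950 + 243.7·0.6020 = 635.3 pbw (target 635.3 pbw)
  BaO: 64.17·0.7768 = 49.85 pbw (target 49.85 pbw)
  Na2O: 243.7·0.1006 = 24.52 pbw (target 24.52 pbw)
  Al2O3: 29.80·0.9960 + 491.0·0.003000 + 243.7·0.2337 = 88.11 pbw (target 88.12 pbw)
  K2O: 85.94·0.6818 + 243.7·0.04800 = 70.29 pbw (target 70.29 pbw)
Glass-mass sanity pass: the batch minus its LOI: 999.9 pbw (the targets, summed, come to 1000 pbw; with the basis standing at 1000 pbw — differing by rounding only).
Whole-batch sum: Σ batch = 1151 pbw; loss to ignition Σ batch·LOI = 150.9 pbw; as yield: glass ÷ batch → 86.89%.

Revised batch per 1000 pbw enamel:
  Pearl ash: 85.94 pbw
  Boric acid: 236.2 pbw
  BaCO3: 64.17 pbw
  Alumina: 29.80 pbw
  Glass-grade sand: 491.0 pbw
  Nepheline: 243.7 pbw
Total batch = 1151 pbw; LOI loss = 150.9 pbw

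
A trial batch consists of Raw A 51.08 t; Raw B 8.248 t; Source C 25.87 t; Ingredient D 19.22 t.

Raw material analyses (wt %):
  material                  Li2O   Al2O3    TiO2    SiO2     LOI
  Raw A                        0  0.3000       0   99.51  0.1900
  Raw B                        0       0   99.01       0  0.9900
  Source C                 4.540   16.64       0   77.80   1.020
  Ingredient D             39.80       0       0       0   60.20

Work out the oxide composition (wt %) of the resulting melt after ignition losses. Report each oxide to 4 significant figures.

Glass mass = 92.40 t (batch 104.4 − LOI 12.01).
Composition: Li2O 9.549%, Al2O3 4.824%, TiO2 8.838%, SiO2 76.79%

Intermediates are displayed, with 4-significant-figure rounding, on the page — all arithmetic maintains full precision at all times. Every reported result includes exactly one rounding. The derived quantities are re-derived in full precision (glass mass, totals, LOI, the four compositions, yield) using the weight values at 92.40 t of glass exactly as printed in the problem or answer text.
Mass of each oxide from the mix:
  Li2O: 25.87·0.04540 + 19.22·0.3980 = 8.824 t
  Al2O3: 51.08·0.003000 + 25.87·0.1664 = 4.458 t
  TiO2: 8.248·0.9901 = 8.166 t
  SiO2: 51.08·0.9951 + 25.87·0.7780 = 70.96 t
LOI: 51.08·0.001900 + 8.248·0.009900 + 25.87·0.01020 + 19.22·0.6020 = 12.01 t
Glass = total batch minus LOI = 104.4 − 12.01 = 92.40 t (consistent with Σ oxide mass)
wt %: oxide over glass, times 100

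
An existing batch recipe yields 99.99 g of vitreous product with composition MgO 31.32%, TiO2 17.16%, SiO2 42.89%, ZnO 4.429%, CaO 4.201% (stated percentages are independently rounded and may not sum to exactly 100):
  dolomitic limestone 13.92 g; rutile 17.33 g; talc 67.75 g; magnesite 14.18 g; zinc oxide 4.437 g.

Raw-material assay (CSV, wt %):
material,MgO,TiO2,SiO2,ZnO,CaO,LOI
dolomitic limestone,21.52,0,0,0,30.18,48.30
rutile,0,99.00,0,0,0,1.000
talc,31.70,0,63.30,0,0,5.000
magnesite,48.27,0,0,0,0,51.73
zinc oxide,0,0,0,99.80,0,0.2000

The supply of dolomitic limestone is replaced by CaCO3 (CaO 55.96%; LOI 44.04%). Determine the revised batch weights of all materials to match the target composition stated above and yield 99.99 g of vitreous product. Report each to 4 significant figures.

Revised batch per 99.99 g vitreous product:
  CaCO3: 7.506 g
  rutile: 17.33 g
  talc: 67.75 g
  magnesite: 20.39 g
  zinc oxide: 4.437 g
Total batch = 117.4 g; LOI loss = 17.42 g

Each numeric step carries exact precision throughout; mid-chain values are displayed with 4-significant-figure rounding across the worked steps; each reported figure is rounded just once; all derived quantities are carried at exact precision (the yield, ignition loss, five oxide percentages, net glass mass, totals) using the weight values at 99.99 g of glass exactly as printed in either problem or answer.
The oxide mass targets at 99.99 g vitreous product:
  MgO: 31.32% × 99.99 = 31.32 g
  TiO2: 17.16% × 99.99 = 17.16 g
  SiO2: 42.89% × 99.99 = 42.89 g
  ZnO: 4.429% × 99.99 = 4.429 g
  CaO: 4.201% × 99.99 = 4.201 g
A balance pass over the oxides, given the weights on record, at the basis given (delivered sums recover each target net of answer rounding effects):
  MgO: 67.75·0.3170 + 20.39·0.4827 = 31.32 g (target 31.32 g)
  TiO2: 17.33·0.9900 = 17.16 g (target 17.16 g)
  SiO2: 67.75·0.6330 = 42.89 g (target 42.89 g)
  ZnO: 4.437·0.9980 = 4.428 g (target 4.429 g)
  CaO: 7.506·0.5596 = 4.200 g (target 4.201 g)
Mass balance on the glass: total batch − LOI = 99.99 g (the Σ of target masses is 99.99 g; with the basis standing at 99.99 g — a pure rounding effect).
Batch grand total — Σ batch = 117.4 g; loss to ignition Σ batch·LOI = 17.42 g; the yield ratio, glass ÷ batch: 85.16%.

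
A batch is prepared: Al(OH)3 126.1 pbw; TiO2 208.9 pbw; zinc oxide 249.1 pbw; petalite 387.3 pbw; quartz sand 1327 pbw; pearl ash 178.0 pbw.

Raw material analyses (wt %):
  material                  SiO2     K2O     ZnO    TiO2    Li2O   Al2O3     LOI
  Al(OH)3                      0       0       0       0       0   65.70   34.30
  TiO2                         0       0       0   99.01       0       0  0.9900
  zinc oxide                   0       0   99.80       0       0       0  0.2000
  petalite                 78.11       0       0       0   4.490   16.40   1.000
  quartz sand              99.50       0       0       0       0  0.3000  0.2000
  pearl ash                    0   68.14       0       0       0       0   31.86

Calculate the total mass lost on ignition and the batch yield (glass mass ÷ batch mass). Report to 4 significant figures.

Working values are displayed, rounded to four significant figures, within the worked lines — each numeric step carries full precision at all times; every reported figure receives exactly one rounding; derived quantities are rebuilt in exact precision (the yield, net glass mass, ignition loss, six oxide percentages, totals) starting from the weights per 2367 pbw of glass, exactly as shown in either problem or answer.
Per-material ignition loss:
  Al(OH)3: 126.1 × 0.3430 = 43.25 pbw
  TiO2: 208.9 × 0.009900 = 2.068 pbw
  zinc oxide: 249.1 × 0.002000 = 0.4982 pbw
  petalite: 387.3 × 0.01000 = 3.873 pbw
  quartz sand: 1327 × 0.002000 = 2.654 pbw
  pearl ash: 178.0 × 0.3186 = 56.71 pbw
Total LOI = 109.1 pbw
Glass = batch − LOI = 2476 − 109.1 = 2367 pbw

LOI loss = 109.1 pbw; glass = 2367 pbw; yield = 95.60%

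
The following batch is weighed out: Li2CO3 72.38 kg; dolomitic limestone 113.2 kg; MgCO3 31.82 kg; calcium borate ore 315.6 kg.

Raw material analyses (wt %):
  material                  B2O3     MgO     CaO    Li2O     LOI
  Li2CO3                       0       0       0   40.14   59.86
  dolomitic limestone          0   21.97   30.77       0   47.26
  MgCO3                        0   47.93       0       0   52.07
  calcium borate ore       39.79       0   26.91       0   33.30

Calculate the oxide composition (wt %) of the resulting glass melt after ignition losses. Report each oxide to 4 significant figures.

Glass mass = 314.5 kg (batch 533.0 − LOI 218.5).
Composition: B2O3 39.93%, MgO 12.76%, CaO 38.08%, Li2O 9.238%

Working values are printed, rounded to 4 significant figures, at each printed step. Each numeric step maintains full precision in every operation; every reported number takes exactly one rounding — all derived quantities are recomputed starting from the weights per 314.5 kg of glass in exact precision (the totals, yield, net glass mass, four oxide percentages, LOI), exactly as printed in either problem or answer.
Oxide masses out of the charge:
  B2O3: 315.6·0.3979 = 125.6 kg
  MgO: 113.2·0.2197 + 31.82·0.4793 = 40.12 kg
  CaO: 113.2·0.3077 + 315.6·0.2691 = 119.8 kg
  Li2O: 72.38·0.4014 = 29.05 kg
LOI: 72.38·0.5986 + 113.2·0.4726 + 31.82·0.5207 + 315.6·0.3330 = 218.5 kg
Resulting glass, batch − LOI: 533.0 − 218.5 = 314.5 kg (= Σ oxide masses)
wt %: oxide over glass, times 100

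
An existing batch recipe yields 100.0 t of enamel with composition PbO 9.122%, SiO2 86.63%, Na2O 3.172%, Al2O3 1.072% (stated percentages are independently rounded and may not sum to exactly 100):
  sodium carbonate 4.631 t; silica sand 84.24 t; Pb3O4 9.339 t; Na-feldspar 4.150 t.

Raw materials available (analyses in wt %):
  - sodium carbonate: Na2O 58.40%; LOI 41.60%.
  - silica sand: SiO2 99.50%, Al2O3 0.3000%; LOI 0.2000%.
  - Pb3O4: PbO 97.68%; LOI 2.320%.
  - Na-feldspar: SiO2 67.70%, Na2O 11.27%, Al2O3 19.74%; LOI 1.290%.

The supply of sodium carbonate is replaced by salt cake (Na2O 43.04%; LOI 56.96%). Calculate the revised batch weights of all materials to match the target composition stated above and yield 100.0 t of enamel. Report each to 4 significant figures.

Revised batch per 100.0 t enamel:
  salt cake: 6.283 t
  silica sand: 84.24 t
  Pb3O4: 9.339 t
  Na-feldspar: 4.150 t
Total batch = 104.0 t; LOI loss = 4.017 t

Every computation carries exact precision at all times; in-progress results are shown, with 4-significant-digit rounding, across the worked steps — exactly one rounding goes into every reported number — derived quantities, including the totals, ignition loss, the four compositions, net glass mass, yield, are carried starting from the weights per 100.0 t of glass at exact precision as quoted within either problem or answer.
Per-oxide target masses for 100.0 t enamel:
  PbO: 9.122% × 100.0 = 9.122 t
  SiO2: 86.63% × 100.0 = 86.63 t
  Na2O: 3.172% × 100.0 = 3.172 t
  Al2O3: 1.072% × 100.0 = 1.072 t
Per-oxide balance check with the batch weights as given, at the basis given (delivered sums recover each target inside rounding margins):
  PbO: 9.339·0.9768 = 9.122 t (target 9.122 t)
  SiO2: 84.24·0.9950 + 4.150·0.6770 = 86.63 t (target 86.63 t)
  Na2O: 6.283·0.4304 + 4.150·0.1127 = 3.172 t (target 3.172 t)
  Al2O3: 84.24·0.003000 + 4.150·0.1974 = 1.072 t (target 1.072 t)
Consistency of the glass mass: batch total minus LOI = 99.99 t (the targets, summed, come to 100.0 t; stated basis 100.0 t — gaps are rounding artifacts).
Batch total: Σ batch = 104.0 t; LOI removed, Σ of batch·LOI: 4.017 t; the yield ratio, glass ÷ batch: 96.14%.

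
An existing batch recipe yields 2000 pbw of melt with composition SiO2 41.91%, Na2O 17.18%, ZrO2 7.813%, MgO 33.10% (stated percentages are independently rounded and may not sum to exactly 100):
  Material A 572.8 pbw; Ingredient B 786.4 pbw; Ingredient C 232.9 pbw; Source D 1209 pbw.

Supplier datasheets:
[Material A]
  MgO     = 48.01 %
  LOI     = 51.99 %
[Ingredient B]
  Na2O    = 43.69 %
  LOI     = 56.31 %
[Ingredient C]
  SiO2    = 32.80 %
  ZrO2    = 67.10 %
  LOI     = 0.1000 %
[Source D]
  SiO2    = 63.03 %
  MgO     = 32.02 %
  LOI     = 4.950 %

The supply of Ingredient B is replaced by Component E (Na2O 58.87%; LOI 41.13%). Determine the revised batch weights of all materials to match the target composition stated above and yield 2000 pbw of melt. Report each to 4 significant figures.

The intermediate values are displayed, with 4-significant-digit rounding, on the page — the whole derivation runs at full float precision all the way through. Every reported figure takes a single rounding — derived quantities are re-derived from the weighed amounts for 2000 pbw of glass in exact precision (LOI, yield, four oxide percentages, glass mass, totals), as they appear in the question or the answer.
Oxide mass targets, per 2000 pbw melt:
  SiO2: 41.91% × 2000 = 838.2 pbw
  Na2O: 17.18% × 2000 = 343.6 pbw
  ZrO2: 7.813% × 2000 = 156.3 pbw
  MgO: 33.10% × 2000 = 662.0 pbw
Mass-balance tally per oxide working from each reported weight, for the quoted basis mass (every target is met by its sum modulo rounding of the values):
  SiO2: 232.9·0.3280 + 1209·0.6303 = 838.4 pbw (target 838.2 pbw)
  Na2O: 583.7·0.5887 = 343.6 pbw (target 343.6 pbw)
  ZrO2: 232.9·0.6710 = 156.3 pbw (target 156.3 pbw)
  MgO: 572.8·0.4801 + 1209·0.3202 = 662.1 pbw (target 662.0 pbw)
The glass-mass cross-check: total batch − LOI = 2000 pbw (oxide target masses add up to 2000 pbw; stated basis 2000 pbw — deltas are rounding alone).
Batch total: Σ batch = 2598 pbw; LOI removed, Σ of batch·LOI: 598.0 pbw; the yield ratio, glass ÷ batch: 76.99%.

Revised batch per 2000 pbw melt:
  Material A: 572.8 pbw
  Component E: 583.7 pbw
  Ingredient C: 232.9 pbw
  Source D: 1209 pbw
Total batch = 2598 pbw; LOI loss = 598.0 pbw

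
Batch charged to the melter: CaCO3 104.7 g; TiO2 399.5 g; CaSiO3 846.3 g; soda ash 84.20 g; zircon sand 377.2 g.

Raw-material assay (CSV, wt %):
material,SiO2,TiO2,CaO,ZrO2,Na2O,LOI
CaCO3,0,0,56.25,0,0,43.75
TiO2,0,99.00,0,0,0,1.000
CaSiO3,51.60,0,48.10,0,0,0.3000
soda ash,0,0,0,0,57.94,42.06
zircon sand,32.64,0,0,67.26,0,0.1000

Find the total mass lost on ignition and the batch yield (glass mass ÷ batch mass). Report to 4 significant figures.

LOI loss = 88.13 g; glass = 1724 g; yield = 95.14%

Values along the way appear with 4-significant-digit rounding at each printed step. All arithmetic carries full precision all the way through. Every reported number is rounded a single time — the derived quantities, including the five compositions, ignition loss, the yield, net glass mass, the totals, are recomputed using the weight values on 1724 g of glass at full float precision, as given in the problem or answer text.
Ignition loss by material:
  CaCO3: 104.7 × 0.4375 = 45.81 g
  TiO2: 399.5 × 0.01000 = 3.995 g
  CaSiO3: 846.3 × 0.003000 = 2.539 g
  soda ash: 84.20 × 0.4206 = 35.41 g
  zircon sand: 377.2 × 0.001000 = 0.3772 g
Total LOI = 88.13 g
Glass = batch − LOI = 1812 − 88.13 = 1724 g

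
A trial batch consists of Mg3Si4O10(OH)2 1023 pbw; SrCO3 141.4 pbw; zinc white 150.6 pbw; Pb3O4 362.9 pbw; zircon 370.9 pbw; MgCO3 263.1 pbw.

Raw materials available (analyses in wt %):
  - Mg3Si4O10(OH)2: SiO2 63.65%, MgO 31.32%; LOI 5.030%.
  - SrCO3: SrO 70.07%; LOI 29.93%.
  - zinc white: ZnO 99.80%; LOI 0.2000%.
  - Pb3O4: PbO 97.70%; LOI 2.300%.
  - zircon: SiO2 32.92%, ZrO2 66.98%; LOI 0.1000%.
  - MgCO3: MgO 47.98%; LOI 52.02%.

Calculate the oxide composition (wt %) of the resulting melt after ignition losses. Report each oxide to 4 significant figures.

Glass mass = 2072 pbw (batch 2312 − LOI 239.7).
Composition: PbO 17.11%, ZnO 7.253%, SrO 4.781%, SiO2 37.31%, MgO 21.55%, ZrO2 11.99%

The working math runs at exact precision at every stage. In-progress results appear, rounded to 4 significant digits, between the steps; each reported number takes just one rounding; all derived quantities are recomputed using the weight values per 2072 pbw of glass at exact precision (ignition loss, net glass mass, the six compositions, yield, the totals) precisely as stated by the question or the answer.
Per-oxide mass from batch:
  PbO: 362.9·0.9770 = 354.6 pbw
  ZnO: 150.6·0.9980 = 150.3 pbw
  SrO: 141.4·0.7007 = 99.08 pbw
  SiO2: 1023·0.6365 + 370.9·0.3292 = 773.2 pbw
  MgO: 1023·0.3132 + 263.1·0.4798 = 446.6 pbw
  ZrO2: 370.9·0.6698 = 248.4 pbw
LOI: 1023·0.05030 + 141.4·0.2993 + 150.6·0.002000 + 362.9·0.02300 + 370.9·0.001000 + 263.1·0.5202 = 239.7 pbw
Resulting glass, batch − LOI: 2312 − 239.7 = 2072 pbw (consistent with Σ oxide mass)
percent share: oxide ÷ glass, ×100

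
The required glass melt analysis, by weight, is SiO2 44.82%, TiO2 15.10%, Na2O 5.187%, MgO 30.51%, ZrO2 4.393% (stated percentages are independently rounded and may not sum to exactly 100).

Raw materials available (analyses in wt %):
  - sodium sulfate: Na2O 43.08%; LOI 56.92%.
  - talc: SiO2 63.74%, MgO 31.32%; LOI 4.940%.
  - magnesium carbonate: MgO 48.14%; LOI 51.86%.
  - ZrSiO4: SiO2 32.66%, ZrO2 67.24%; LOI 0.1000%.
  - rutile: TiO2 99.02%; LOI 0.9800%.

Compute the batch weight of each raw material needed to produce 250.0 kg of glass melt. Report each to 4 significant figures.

Mid-chain values appear (rounded to 4 significant digits) between the steps. The whole derivation maintains full float precision from first step to last. Exactly one rounding lands on every reported result — all derived quantities are recomputed at full float precision (five oxide percentages, the totals, the yield, LOI, glass mass) from the batch weights for 250.0 kg of glass, exactly as printed in the question or the answer.
Oxide mass targets, per 250.0 kg glass melt:
  SiO2: 44.82% × 250.0 = 112.0 kg
  TiO2: 15.10% × 250.0 = 37.75 kg
  Na2O: 5.187% × 250.0 = 12.97 kg
  MgO: 30.51% × 250.0 = 76.28 kg
  ZrO2: 4.393% × 250.0 = 10.98 kg
Checking each oxide sum using the reported weights, under the basis named above (every target is met by its sum net of answer rounding effects):
  SiO2: 167.4·0.6374 + 16.33·0.3266 = 112.0 kg (target 112.0 kg)
  TiO2: 38.12·0.9902 = 37.75 kg (target 37.75 kg)
  Na2O: 30.10·0.4308 = 12.97 kg (target 12.97 kg)
  MgO: 167.4·0.3132 + 49.52·0.4814 = 76.27 kg (target 76.28 kg)
  ZrO2: 16.33·0.6724 = 10.98 kg (target 10.98 kg)
Auditing the glass mass value: total charge less LOI = 250.0 kg (the Σ of target masses is 250.0 kg; against the stated basis, 250.0 kg — gaps are rounding artifacts).
Adding the batch up: Σ batch = 301.5 kg; the LOI term Σ batch·LOI equals 51.47 kg; glass ÷ batch gives a yield of 82.93%.

Batch per 250.0 kg glass melt:
  sodium sulfate: 30.10 kg
  talc: 167.4 kg
  magnesium carbonate: 49.52 kg
  ZrSiO4: 16.33 kg
  rutile: 38.12 kg
Total batch = 301.5 kg; LOI loss = 51.47 kg; yield = 82.93%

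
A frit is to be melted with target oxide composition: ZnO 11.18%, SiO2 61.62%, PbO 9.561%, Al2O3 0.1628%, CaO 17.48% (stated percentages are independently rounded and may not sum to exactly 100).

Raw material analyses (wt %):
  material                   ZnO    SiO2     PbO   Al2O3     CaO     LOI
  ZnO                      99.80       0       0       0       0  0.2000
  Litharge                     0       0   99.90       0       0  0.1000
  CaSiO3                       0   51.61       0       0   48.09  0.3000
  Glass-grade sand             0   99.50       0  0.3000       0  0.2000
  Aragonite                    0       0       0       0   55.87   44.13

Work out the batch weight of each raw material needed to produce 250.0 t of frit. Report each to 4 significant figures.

Batch per 250.0 t frit:
  ZnO: 28.01 t
  Litharge: 23.93 t
  CaSiO3: 36.93 t
  Glass-grade sand: 135.7 t
  Aragonite: 46.43 t
Total batch = 271.0 t; LOI loss = 20.95 t; yield = 92.27%

All internal work holds full precision throughout — working values are printed rounded off to 4 significant figures when written out. Each reported number receives exactly one rounding; all derived quantities (LOI, the totals, net glass mass, five oxide percentages, yield) are re-derived starting from the weights at 250.0 t of glass in exact precision exactly as shown in the question or the answer.
The oxide mass targets at 250.0 t frit:
  ZnO: 11.18% × 250.0 = 27.95 t
  SiO2: 61.62% × 250.0 = 154.0 t
  PbO: 9.561% × 250.0 = 23.90 t
  Al2O3: 0.1628% × 250.0 = 0.4070 t
  CaO: 17.48% × 250.0 = 43.70 t
A balance pass over the oxides, applying the batch weights above, on the stated basis (summed amounts equal target values inside rounding margins):
  ZnO: 28.01·0.9980 = 27.95 t (target 27.95 t)
  SiO2: 36.93·0.5161 + 135.7·0.9950 = 154.1 t (target 154.0 t)
  PbO: 23.93·0.9990 = 23.91 t (target 23.90 t)
  Al2O3: 135.7·0.003000 = 0.4071 t (target 0.4070 t)
  CaO: 36.93·0.4809 + 46.43·0.5587 = 43.70 t (target 43.70 t)
Auditing the glass mass value: total batch − LOI = 250.0 t (the Σ of target masses is 250.0 t; versus the stated basis of 250.0 t — deltas are rounding alone).
Whole-batch sum: Σ batch = 271.0 t; Σ batch·LOI gives LOI loss = 20.95 t; glass ÷ batch gives a yield of 92.27%.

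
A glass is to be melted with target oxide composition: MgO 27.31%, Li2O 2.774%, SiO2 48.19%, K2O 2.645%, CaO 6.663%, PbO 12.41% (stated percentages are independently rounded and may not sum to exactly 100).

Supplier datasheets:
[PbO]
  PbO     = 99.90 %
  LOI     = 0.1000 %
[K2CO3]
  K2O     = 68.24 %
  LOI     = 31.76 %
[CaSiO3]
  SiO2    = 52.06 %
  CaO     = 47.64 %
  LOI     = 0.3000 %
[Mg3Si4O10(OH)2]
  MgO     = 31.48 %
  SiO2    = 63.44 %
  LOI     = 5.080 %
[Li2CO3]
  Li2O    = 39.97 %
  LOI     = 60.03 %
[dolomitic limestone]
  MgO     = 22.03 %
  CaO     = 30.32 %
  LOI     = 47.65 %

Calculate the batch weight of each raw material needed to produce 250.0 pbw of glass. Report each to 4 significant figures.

Every computation runs at exact precision at all times; the intermediate values are displayed (rounded to four significant figures) alongside each step. Exactly one rounding lands on each reported number — all derived quantities (the yield, the six compositions, ignition loss, glass mass, the totals) are carried from the weighed amounts per 250.0 pbw of glass in exact precision, exactly as shown in either problem or answer.
Per-oxide target masses for 250.0 pbw glass:
  MgO: 27.31% × 250.0 = 68.28 pbw
  Li2O: 2.774% × 250.0 = 6.935 pbw
  SiO2: 48.19% × 250.0 = 120.5 pbw
  K2O: 2.645% × 250.0 = 6.612 pbw
  CaO: 6.663% × 250.0 = 16.66 pbw
  PbO: 12.41% × 250.0 = 31.02 pbw
Checking each oxide sum on the weights just shown, for the quoted basis mass (oxide sums agree with the targets once rounding is allowed for):
  MgO: 185.0·0.3148 + 45.56·0.2203 = 68.27 pbw (target 68.28 pbw)
  Li2O: 17.35·0.3997 = 6.935 pbw (target 6.935 pbw)
  SiO2: 5.972·0.5206 + 185.0·0.6344 = 120.5 pbw (target 120.5 pbw)
  K2O: 9.690·0.6824 = 6.612 pbw (target 6.612 pbw)
  CaO: 5.972·0.4764 + 45.56·0.3032 = 16.66 pbw (target 16.66 pbw)
  PbO: 31.06·0.9990 = 31.03 pbw (target 31.02 pbw)
Mass balance on the glass: Σ batch − LOI loss = 250.0 pbw (targets for the oxides total 250.0 pbw; with the basis standing at 250.0 pbw — a pure rounding effect).
Whole-batch sum: Σ batch = 294.6 pbw; Σ batch·LOI gives LOI loss = 44.65 pbw; yield, glass over the total, = 84.85%.

Batch per 250.0 pbw glass:
  PbO: 31.06 pbw
  K2CO3: 9.690 pbw
  CaSiO3: 5.972 pbw
  Mg3Si4O10(OH)2: 185.0 pbw
  Li2CO3: 17.35 pbw
  dolomitic limestone: 45.56 pbw
Total batch = 294.6 pbw; LOI loss = 44.65 pbw; yield = 84.85%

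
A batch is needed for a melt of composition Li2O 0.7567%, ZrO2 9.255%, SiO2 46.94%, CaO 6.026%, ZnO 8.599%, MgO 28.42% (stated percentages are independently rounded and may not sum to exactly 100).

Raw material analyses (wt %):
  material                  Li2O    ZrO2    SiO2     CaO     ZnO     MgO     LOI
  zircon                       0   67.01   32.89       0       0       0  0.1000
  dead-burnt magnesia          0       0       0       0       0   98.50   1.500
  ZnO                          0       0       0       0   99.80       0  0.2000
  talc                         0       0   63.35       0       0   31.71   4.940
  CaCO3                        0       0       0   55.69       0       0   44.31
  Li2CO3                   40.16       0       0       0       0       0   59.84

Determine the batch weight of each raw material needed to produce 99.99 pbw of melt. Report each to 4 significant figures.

Values along the way are shown, rounded to 4 significant digits, on the page — the whole derivation keeps full precision from start to finish; each reported result undergoes a single rounding — derived quantities (glass mass, ignition loss, the six compositions, the totals, the yield) are carried at full precision from the weighed amounts per 99.99 pbw of glass, exactly as printed in the question or the answer.
Oxide-by-oxide targets in 99.99 pbw melt:
  Li2O: 0.7567% × 99.99 = 0.7566 pbw
  ZrO2: 9.255% × 99.99 = 9.254 pbw
  SiO2: 46.94% × 99.99 = 46.94 pbw
  CaO: 6.026% × 99.99 = 6.025 pbw
  ZnO: 8.599% × 99.99 = 8.598 pbw
  MgO: 28.42% × 99.99 = 28.42 pbw
Verifying the oxide balance per the reported batch figures, for the quoted basis mass (oxide sums agree with the targets net of answer rounding effects):
  Li2O: 1.884·0.4016 = 0.7566 pbw (target 0.7566 pbw)
  ZrO2: 13.81·0.6701 = 9.254 pbw (target 9.254 pbw)
  SiO2: 13.81·0.3289 + 66.92·0.6335 = 46.94 pbw (target 46.94 pbw)
  CaO: 10.82·0.5569 = 6.026 pbw (target 6.025 pbw)
  ZnO: 8.615·0.9980 = 8.598 pbw (target 8.598 pbw)
  MgO: 7.307·0.9850 + 66.92·0.3171 = 28.42 pbw (target 28.42 pbw)
Glass mass check: total charge less LOI = 99.99 pbw (the Σ of target masses is 99.99 pbw; the stated basis being 99.99 pbw — rounding explains the deltas).
Whole-batch sum: Σ batch = 109.4 pbw; ignition loss, Σ(batch × LOI) = 9.368 pbw; yield = glass ÷ total batch = 91.43%.

Batch per 99.99 pbw melt:
  zircon: 13.81 pbw
  dead-burnt magnesia: 7.307 pbw
  ZnO: 8.615 pbw
  talc: 66.92 pbw
  CaCO3: 10.82 pbw
  Li2CO3: 1.884 pbw
Total batch = 109.4 pbw; LOI loss = 9.368 pbw; yield = 91.43%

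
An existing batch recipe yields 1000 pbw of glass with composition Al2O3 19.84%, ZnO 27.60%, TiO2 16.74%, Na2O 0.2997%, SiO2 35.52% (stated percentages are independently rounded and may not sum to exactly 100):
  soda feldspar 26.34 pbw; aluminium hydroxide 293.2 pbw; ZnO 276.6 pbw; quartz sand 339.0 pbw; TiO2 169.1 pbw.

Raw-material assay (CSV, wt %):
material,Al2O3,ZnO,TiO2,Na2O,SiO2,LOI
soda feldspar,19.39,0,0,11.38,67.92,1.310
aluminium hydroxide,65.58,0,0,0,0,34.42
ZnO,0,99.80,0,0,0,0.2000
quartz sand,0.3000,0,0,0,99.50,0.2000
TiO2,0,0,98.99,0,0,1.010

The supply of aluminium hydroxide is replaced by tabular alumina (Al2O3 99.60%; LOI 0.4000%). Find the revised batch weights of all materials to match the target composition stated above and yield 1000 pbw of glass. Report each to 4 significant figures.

In-progress results are printed, with 4-significant-figure rounding, alongside each step; all internal work carries full precision through every step; exactly one rounding lands on every reported result. Derived quantities (ignition loss, net glass mass, totals, the yield, the five compositions) are carried from the batch weights on 1000 pbw of glass in full float precision, precisely as stated by either problem or answer.
Oxide mass targets, per 1000 pbw glass:
  Al2O3: 19.84% × 1000 = 198.4 pbw
  ZnO: 27.60% × 1000 = 276.0 pbw
  TiO2: 16.74% × 1000 = 167.4 pbw
  Na2O: 0.2997% × 1000 = 2.997 pbw
  SiO2: 35.52% × 1000 = 355.2 pbw
Balance tally, oxide-wise, per the reported batch figures, against the basis in use (each sum matches its target mass modulo rounding of the values):
  Al2O3: 26.34·0.1939 + 193.0·0.9960 + 339.0·0.003000 = 198.4 pbw (target 198.4 pbw)
  ZnO: 276.6·0.9980 = 276.0 pbw (target 276.0 pbw)
  TiO2: 169.1·0.9899 = 167.4 pbw (target 167.4 pbw)
  Na2O: 26.34·0.1138 = 2.997 pbw (target 2.997 pbw)
  SiO2: 26.34·0.6792 + 339.0·0.9950 = 355.2 pbw (target 355.2 pbw)
Glass-mass bookkeeping: batch total minus LOI = 1000 pbw (per-oxide target masses sum to 1000 pbw; against the stated basis, 1000 pbw — gaps are rounding artifacts).
Whole-batch sum: Σ batch = 1004 pbw; loss to ignition Σ batch·LOI = 4.056 pbw; yield: glass divided by total = 99.60%.

Revised batch per 1000 pbw glass:
  soda feldspar: 26.34 pbw
  tabular alumina: 193.0 pbw
  ZnO: 276.6 pbw
  quartz sand: 339.0 pbw
  TiO2: 169.1 pbw
Total batch = 1004 pbw; LOI loss = 4.056 pbw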